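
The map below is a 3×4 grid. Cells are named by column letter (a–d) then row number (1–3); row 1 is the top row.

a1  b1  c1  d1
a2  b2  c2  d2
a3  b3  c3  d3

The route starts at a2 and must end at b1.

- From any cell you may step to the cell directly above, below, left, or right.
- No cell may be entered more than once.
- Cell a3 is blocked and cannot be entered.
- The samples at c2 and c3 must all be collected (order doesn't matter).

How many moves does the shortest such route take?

Any route passes through c2 and c3 in some order between a2 and b1. Summing Manhattan distances along each leg and taking the cheapest ordering (a2 → c2 → c3 → b1) gives a lower bound of 2 + 1 + 3 = 6 moves.
A route of 6 moves achieves this: a2 → b2 → b3 → c3 → c2 → c1 → b1.
Since 6 matches the lower bound, it is optimal.

6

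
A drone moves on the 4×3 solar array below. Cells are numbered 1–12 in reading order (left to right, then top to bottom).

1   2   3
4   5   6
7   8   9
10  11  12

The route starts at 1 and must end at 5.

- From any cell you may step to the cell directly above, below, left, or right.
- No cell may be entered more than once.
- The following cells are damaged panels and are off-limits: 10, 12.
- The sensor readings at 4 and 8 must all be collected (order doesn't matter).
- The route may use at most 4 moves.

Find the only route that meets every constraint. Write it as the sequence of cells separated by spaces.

1 4 7 8 5

Any route must reach 4 and 8 and still end at 5 within 4 moves, so the order of the required stops is forced.
Route from 1: 2× down (reaching 7), right to 8, up to 5 — 4 moves in all.
Check: all required cells visited; 4 ≤ 4 moves.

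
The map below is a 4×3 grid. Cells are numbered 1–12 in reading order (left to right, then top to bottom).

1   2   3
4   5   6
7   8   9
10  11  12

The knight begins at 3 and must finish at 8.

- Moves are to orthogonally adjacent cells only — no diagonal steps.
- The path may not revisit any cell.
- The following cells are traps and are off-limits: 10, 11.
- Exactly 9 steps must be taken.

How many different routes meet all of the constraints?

Need simple routes of exactly 9 moves from 3 to 8 (Manhattan distance 3, so 3 moves are spent on a detour and 3 undoing it).
No route satisfies every constraint, so the count is 0.

0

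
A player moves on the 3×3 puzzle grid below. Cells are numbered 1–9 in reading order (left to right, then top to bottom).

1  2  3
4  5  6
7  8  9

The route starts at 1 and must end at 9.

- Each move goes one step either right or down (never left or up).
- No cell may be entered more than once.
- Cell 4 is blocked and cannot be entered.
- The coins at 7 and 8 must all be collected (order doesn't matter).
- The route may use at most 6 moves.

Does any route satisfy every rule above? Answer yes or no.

no

Right/down moves force the required cells to be taken in the order 7, 8. Every right/down route from 1 to 7 runs into a blocked cell, so that leg cannot be completed.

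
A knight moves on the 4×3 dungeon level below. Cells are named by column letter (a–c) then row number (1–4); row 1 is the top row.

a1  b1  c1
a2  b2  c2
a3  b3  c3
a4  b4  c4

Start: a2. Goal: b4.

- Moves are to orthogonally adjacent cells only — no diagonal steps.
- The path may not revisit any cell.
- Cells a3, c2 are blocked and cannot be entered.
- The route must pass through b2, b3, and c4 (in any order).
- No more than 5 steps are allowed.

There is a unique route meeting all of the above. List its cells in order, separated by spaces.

a2 b2 b3 c3 c4 b4

Any route must reach b2, b3, and c4 and still end at b4 within 5 moves, so the order of the required stops is forced.
Route from a2: right 1 to b2, down 1 to b3, right 1 to c3, down 1 to c4, left 1 to b4 — 5 moves in all.
Check: all required cells visited; 5 ≤ 5 moves.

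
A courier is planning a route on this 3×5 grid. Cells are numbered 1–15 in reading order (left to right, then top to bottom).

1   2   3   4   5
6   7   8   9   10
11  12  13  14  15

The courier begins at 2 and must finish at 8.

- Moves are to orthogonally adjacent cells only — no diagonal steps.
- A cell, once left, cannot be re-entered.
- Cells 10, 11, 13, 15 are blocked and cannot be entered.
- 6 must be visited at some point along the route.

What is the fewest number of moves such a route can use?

Any route passes through 6 somewhere between 2 and 8. Summing Manhattan distances along the two legs (2 → 6 → 8) gives a lower bound of 2 + 2 = 4 moves.
A route of 4 moves achieves this: 2 → 1 → 6 → 7 → 8.
Since 4 matches the lower bound, it is optimal.

4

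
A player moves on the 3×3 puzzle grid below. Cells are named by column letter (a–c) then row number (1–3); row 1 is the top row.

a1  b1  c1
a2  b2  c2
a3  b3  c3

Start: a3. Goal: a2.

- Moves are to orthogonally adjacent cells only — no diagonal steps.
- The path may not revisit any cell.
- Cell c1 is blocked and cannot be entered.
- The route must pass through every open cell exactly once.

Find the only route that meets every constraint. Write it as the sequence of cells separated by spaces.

a3 b3 c3 c2 b2 b1 a1 a2

Need to visit all 8 open cells exactly once, starting at a3 and ending at a2.
Route from a3: right 2 to c3, up 1 to c2, left 1 to b2, up 1 to b1, left 1 to a1, down 1 to a2 — 7 moves in all.
Check: all 8 open cells covered.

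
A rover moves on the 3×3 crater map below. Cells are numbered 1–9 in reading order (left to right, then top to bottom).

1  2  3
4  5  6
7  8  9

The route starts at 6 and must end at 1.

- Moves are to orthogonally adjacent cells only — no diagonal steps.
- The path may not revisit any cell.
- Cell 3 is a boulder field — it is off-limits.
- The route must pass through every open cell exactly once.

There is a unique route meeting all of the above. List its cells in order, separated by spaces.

Need to visit all 8 open cells exactly once, starting at 6 and ending at 1.
Route from 6: down 1 to 9, left 2 to 7, up 1 to 4, right 1 to 5, up 1 to 2, left 1 to 1 — 7 moves in all.
Check: all 8 open cells covered.

6 9 8 7 4 5 2 1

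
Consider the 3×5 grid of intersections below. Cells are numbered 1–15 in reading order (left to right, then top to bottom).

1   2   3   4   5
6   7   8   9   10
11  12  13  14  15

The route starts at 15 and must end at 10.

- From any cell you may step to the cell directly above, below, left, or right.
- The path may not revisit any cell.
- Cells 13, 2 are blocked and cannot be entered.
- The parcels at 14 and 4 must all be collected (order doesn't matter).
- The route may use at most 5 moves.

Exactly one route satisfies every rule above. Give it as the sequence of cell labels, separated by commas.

The 5-move cap with required stops at 14, 4 leaves no slack for detours.
Route from 15: left to 14, 2× up (reaching 4), right to 5, down to 10 — 5 moves in all.
Check: all required cells visited; 5 ≤ 5 moves.

15, 14, 9, 4, 5, 10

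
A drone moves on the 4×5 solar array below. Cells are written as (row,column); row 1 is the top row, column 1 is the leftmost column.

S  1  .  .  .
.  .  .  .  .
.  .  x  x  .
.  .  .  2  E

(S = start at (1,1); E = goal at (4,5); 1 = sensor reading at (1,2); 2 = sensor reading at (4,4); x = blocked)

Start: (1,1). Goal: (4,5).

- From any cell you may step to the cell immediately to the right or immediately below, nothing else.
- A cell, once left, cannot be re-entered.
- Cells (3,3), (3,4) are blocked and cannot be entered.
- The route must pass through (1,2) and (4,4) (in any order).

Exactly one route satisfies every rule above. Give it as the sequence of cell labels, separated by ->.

Moves only go right or down, so the column and row indices never decrease.
Route from (1,1): right to (1,2), 3× down (reaching (4,2)), 3× right (reaching (4,5)) — 7 moves in all.
Check: all required cells visited.

(1,1) -> (1,2) -> (2,2) -> (3,2) -> (4,2) -> (4,3) -> (4,4) -> (4,5)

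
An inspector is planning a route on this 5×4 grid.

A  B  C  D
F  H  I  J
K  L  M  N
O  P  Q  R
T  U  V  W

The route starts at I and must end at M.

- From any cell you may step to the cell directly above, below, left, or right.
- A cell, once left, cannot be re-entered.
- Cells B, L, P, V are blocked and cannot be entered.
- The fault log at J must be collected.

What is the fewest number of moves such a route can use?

3

Any route passes through J somewhere between I and M. Summing Manhattan distances along the two legs (I → J → M) gives a lower bound of 1 + 2 = 3 moves.
A route of 3 moves achieves this: I → J → N → M.
Since 3 matches the lower bound, it is optimal.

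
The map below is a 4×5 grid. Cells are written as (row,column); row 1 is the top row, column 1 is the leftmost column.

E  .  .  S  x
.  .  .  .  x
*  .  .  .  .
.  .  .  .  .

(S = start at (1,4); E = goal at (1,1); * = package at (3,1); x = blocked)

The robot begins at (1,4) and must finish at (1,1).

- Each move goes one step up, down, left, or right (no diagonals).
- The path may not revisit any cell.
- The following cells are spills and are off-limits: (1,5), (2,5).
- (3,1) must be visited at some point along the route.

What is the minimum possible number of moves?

7

Any route passes through (3,1) somewhere between (1,4) and (1,1). Summing Manhattan distances along the two legs ((1,4) → (3,1) → (1,1)) gives a lower bound of 5 + 2 = 7 moves.
A route of 7 moves achieves this: (1,4) → (2,4) → (3,4) → (3,3) → (3,2) → (3,1) → (2,1) → (1,1).
Since 7 matches the lower bound, it is optimal.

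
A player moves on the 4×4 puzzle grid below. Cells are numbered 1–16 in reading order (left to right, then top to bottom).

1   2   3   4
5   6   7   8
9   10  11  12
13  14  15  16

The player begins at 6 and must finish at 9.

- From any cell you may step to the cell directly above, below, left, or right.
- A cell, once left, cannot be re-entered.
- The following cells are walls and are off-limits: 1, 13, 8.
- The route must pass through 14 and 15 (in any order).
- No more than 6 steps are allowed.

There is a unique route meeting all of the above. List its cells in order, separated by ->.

The 6-move cap with required stops at 14, 15 leaves no slack for detours.
Route from 6: right 1 to 7, down 2 to 15, left 1 to 14, up 1 to 10, left 1 to 9 — 6 moves in all.
Check: all required cells visited; 6 ≤ 6 moves.

6 -> 7 -> 11 -> 15 -> 14 -> 10 -> 9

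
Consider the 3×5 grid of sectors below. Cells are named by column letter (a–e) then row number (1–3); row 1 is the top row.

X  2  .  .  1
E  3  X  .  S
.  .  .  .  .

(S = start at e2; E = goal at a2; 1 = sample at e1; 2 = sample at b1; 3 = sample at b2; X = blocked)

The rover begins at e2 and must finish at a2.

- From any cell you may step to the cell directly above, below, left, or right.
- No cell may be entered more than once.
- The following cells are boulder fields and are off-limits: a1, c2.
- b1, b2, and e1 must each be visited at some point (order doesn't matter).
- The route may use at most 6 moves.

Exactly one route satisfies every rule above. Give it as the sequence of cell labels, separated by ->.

Any route must reach b1, b2, and e1 and still end at a2 within 6 moves, so the order of the required stops is forced.
Route from e2: up to e1, 3× left (reaching b1), down to b2, left to a2 — 6 moves in all.
Check: all required cells visited; 6 ≤ 6 moves.

e2 -> e1 -> d1 -> c1 -> b1 -> b2 -> a2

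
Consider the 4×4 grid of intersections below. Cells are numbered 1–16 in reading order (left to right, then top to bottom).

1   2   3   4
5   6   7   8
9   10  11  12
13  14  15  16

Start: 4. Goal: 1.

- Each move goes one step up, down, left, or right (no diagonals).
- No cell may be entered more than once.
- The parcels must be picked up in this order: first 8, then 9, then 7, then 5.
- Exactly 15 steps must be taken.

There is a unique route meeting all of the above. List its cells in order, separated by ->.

4 -> 8 -> 12 -> 16 -> 15 -> 14 -> 13 -> 9 -> 10 -> 11 -> 7 -> 3 -> 2 -> 6 -> 5 -> 1

The waypoints must appear in the order 8, 9, 7, 5, with no cell reused.
Route from 4: down 3 to 16, left 3 to 13, up 1 to 9, right 2 to 11, up 2 to 3, left 1 to 2, down 1 to 6, left 1 to 5, up 1 to 1 — 15 moves in all.
Check: order respected (8 at step 1, 9 at step 7, 7 at step 10, 5 at step 14); 15 moves as required.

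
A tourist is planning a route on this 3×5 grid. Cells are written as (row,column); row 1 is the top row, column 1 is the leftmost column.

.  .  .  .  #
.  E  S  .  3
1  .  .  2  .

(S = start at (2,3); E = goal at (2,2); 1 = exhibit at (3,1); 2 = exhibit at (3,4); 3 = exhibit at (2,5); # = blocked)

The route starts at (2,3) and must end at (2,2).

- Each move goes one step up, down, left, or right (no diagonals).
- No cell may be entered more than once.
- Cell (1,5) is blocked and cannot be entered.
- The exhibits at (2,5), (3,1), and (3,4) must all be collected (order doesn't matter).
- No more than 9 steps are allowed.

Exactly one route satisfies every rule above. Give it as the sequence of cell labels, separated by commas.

(2,3), (2,4), (2,5), (3,5), (3,4), (3,3), (3,2), (3,1), (2,1), (2,2)

The budget equals the shortest possible length, so every move has to be on a shortest route through the required cells.
Route from (2,3): 2× right (reaching (2,5)), down to (3,5), 4× left (reaching (3,1)), up to (2,1), right to (2,2) — 9 moves in all.
Check: all required cells visited; 9 ≤ 9 moves.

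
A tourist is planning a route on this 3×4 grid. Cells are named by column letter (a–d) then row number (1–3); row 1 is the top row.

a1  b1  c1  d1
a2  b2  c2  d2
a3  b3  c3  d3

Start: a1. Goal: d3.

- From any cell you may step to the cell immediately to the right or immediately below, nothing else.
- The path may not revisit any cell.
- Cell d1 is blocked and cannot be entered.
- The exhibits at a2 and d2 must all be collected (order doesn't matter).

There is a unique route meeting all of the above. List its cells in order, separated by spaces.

a1 a2 b2 c2 d2 d3

Moves only go right or down, so the column and row indices never decrease.
Route from a1: down to a2, 3× right (reaching d2), down to d3 — 5 moves in all.
Check: all required cells visited.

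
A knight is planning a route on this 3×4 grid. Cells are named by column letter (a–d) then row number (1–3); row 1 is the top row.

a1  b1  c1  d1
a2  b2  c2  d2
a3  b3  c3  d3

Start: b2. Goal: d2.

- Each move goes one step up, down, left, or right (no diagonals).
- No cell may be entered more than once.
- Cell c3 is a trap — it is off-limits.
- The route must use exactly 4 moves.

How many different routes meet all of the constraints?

Need simple routes of exactly 4 moves from b2 to d2 (Manhattan distance 2, so 1 moves are spent on a detour and 1 undoing it).
Enumerating: b2 b1 c1 c2 d2 | b2 b1 c1 d1 d2 | b2 c2 c1 d1 d2.
That gives 3 routes.

3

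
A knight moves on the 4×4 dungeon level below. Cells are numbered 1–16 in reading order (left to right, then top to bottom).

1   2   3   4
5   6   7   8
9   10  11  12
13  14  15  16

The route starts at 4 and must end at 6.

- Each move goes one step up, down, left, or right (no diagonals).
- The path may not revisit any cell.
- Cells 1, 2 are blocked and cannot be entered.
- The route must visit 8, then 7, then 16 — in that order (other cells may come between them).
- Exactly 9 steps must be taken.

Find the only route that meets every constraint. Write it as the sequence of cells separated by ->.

4 -> 8 -> 7 -> 11 -> 12 -> 16 -> 15 -> 14 -> 10 -> 6

The waypoints must appear in the order 8, 7, 16, with no cell reused.
Route from 4: down to 8, left to 7, down to 11, right to 12, down to 16, 2× left (reaching 14), 2× up (reaching 6) — 9 moves in all.
Check: order respected (8 at step 1, 7 at step 2, 16 at step 5); 9 moves as required.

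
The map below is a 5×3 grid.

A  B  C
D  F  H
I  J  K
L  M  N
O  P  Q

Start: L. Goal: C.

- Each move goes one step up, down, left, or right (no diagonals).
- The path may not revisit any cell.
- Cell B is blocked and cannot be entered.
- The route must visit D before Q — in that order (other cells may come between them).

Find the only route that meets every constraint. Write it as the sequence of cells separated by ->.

L -> I -> D -> F -> J -> M -> P -> Q -> N -> K -> H -> C

The waypoints must appear in the order D, Q, with no cell reused.
Route from L: 2× up (reaching D), right to F, 3× down (reaching P), right to Q, 4× up (reaching C) — 11 moves in all.
Check: order respected (D at step 2, Q at step 7).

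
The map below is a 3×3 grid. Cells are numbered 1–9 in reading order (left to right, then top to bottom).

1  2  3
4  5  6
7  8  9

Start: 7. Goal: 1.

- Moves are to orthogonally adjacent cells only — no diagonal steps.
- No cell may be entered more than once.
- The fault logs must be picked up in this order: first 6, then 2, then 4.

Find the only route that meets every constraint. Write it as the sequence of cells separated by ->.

7 -> 8 -> 9 -> 6 -> 3 -> 2 -> 5 -> 4 -> 1

The waypoints must appear in the order 6, 2, 4, with no cell reused.
Route from 7: 2× right (reaching 9), 2× up (reaching 3), left to 2, down to 5, left to 4, up to 1 — 8 moves in all.
Check: order respected (6 at step 3, 2 at step 5, 4 at step 7).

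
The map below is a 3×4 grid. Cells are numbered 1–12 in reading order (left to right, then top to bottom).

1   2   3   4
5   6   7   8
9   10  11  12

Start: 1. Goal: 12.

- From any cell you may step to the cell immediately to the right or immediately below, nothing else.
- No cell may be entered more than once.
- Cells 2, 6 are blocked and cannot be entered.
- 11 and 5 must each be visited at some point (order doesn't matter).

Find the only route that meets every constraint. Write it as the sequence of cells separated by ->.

1 -> 5 -> 9 -> 10 -> 11 -> 12

Moves only go right or down, so the column and row indices never decrease.
Route from 1: 2× down (reaching 9), 3× right (reaching 12) — 5 moves in all.
Check: all required cells visited.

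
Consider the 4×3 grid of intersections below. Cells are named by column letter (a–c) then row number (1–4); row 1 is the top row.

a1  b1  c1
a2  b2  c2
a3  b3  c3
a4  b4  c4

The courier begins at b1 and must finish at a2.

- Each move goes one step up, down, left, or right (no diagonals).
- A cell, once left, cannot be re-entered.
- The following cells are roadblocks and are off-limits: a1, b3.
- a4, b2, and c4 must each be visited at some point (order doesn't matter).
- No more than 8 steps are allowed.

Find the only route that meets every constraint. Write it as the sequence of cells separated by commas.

b1, b2, c2, c3, c4, b4, a4, a3, a2

The budget equals the shortest possible length, so every move has to be on a shortest route through the required cells.
Route from b1: down 1 to b2, right 1 to c2, down 2 to c4, left 2 to a4, up 2 to a2 — 8 moves in all.
Check: all required cells visited; 8 ≤ 8 moves.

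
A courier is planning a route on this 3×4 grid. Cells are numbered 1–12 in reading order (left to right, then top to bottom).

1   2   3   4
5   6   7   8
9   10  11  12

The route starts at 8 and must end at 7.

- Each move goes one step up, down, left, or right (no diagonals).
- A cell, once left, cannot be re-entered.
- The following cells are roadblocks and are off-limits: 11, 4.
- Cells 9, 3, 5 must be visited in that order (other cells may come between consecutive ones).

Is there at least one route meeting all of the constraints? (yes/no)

no

Every way from 8 to 9 runs through 7 — but 7 is where the route must end, so it would be entered once on the way to 9 and again at the finish.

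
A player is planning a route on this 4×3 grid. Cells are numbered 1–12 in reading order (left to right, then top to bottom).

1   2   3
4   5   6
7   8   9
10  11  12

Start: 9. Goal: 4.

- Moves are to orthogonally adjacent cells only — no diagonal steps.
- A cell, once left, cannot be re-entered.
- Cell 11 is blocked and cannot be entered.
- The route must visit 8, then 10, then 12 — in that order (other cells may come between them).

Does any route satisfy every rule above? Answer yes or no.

no

10 must be visited but has only one open neighbour (7), and it is neither the start nor the goal — the route would have to enter and leave through 7, re-entering it.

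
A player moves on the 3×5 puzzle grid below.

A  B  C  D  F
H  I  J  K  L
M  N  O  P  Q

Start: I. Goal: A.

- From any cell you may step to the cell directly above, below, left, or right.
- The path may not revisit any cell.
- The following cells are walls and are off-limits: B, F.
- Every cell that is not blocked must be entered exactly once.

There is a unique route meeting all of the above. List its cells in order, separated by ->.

Need to visit all 13 open cells exactly once, starting at I and ending at A.
Route from I: right to J, up to C, right to D, down to K, right to L, down to Q, 4× left (reaching M), 2× up (reaching A) — 12 moves in all.
Check: all 13 open cells covered.

I -> J -> C -> D -> K -> L -> Q -> P -> O -> N -> M -> H -> A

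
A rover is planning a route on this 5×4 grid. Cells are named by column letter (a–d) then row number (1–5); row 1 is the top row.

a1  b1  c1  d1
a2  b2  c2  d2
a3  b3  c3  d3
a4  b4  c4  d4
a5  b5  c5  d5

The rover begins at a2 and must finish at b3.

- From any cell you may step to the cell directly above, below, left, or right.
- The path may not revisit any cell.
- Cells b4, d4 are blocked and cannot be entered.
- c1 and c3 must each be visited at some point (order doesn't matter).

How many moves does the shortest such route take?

Any route passes through c1 and c3 in some order between a2 and b3. Summing Manhattan distances along each leg and taking the cheapest ordering (a2 → c1 → c3 → b3) gives a lower bound of 3 + 2 + 1 = 6 moves.
A route of 6 moves achieves this: a2 → a1 → b1 → c1 → c2 → c3 → b3.
Since 6 matches the lower bound, it is optimal.

6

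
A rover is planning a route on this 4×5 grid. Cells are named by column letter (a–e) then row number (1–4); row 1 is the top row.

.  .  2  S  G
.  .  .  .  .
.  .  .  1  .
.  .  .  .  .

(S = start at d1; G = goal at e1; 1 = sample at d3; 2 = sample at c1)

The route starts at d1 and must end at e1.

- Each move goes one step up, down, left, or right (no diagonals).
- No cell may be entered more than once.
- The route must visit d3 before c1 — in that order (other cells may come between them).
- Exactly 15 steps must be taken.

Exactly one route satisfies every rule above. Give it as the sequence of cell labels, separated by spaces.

d1 d2 d3 c3 c2 c1 b1 b2 b3 b4 c4 d4 e4 e3 e2 e1

The waypoints must appear in the order d3, c1, with no cell reused.
Route from d1: 2× down (reaching d3), left to c3, 2× up (reaching c1), left to b1, 3× down (reaching b4), 3× right (reaching e4), 3× up (reaching e1) — 15 moves in all.
Check: order respected (1 at step 2, 2 at step 5); 15 moves as required.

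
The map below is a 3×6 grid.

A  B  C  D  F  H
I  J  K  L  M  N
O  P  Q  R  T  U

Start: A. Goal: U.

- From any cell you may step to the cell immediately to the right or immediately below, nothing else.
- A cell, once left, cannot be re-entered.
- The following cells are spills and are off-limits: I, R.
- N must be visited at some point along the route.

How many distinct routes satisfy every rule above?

A right/down-only route from A to U makes exactly 2 down-moves and 5 right-moves in some order.
With no other constraints that would be C(7,2) = 21 routes.
Split at N and multiply the segment counts (each segment already excludes blocked cells): A→N: 5; N→U: 1; product = 5.
That gives 5 routes.

5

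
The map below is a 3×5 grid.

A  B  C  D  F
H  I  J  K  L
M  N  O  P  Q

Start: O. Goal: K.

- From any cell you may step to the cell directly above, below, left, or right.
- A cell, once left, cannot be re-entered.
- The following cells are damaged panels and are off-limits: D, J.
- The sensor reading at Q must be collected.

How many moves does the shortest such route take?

4

Any route passes through Q somewhere between O and K. Summing Manhattan distances along the two legs (O → Q → K) gives a lower bound of 2 + 2 = 4 moves.
A route of 4 moves achieves this: O → P → Q → L → K.
Since 4 matches the lower bound, it is optimal.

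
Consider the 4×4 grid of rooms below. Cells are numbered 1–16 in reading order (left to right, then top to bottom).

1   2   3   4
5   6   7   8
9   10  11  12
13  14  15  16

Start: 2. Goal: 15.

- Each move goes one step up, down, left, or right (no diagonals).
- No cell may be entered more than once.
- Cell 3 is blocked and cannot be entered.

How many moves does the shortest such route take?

The Manhattan distance from 2 to 15 is |1−4| + |2−3| = 4, so at least 4 moves are needed.
A route of 4 moves achieves this: 2 → 6 → 10 → 14 → 15.
Since 4 matches the lower bound, it is optimal.

4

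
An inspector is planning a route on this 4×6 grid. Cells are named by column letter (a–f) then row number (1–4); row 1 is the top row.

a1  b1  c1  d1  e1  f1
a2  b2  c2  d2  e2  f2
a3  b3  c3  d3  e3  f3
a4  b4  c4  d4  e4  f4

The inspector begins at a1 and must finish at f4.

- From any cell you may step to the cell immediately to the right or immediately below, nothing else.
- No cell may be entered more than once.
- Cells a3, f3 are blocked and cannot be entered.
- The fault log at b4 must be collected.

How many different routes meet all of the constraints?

2

A right/down-only route from a1 to f4 makes exactly 3 down-moves and 5 right-moves in some order.
With no other constraints that would be C(8,3) = 56 routes.
Split at b4 and multiply the segment counts (each segment already excludes blocked cells): a1→b4: 2; b4→f4: 1; product = 2.
That gives 2 routes.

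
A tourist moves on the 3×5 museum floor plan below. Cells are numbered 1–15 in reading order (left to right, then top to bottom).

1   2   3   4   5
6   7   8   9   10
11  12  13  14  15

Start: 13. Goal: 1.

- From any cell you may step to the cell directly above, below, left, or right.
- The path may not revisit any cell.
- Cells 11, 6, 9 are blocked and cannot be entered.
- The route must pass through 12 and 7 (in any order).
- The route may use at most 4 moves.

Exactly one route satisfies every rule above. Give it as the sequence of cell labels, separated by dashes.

The 4-move cap with required stops at 12, 7 leaves no slack for detours.
Route from 13: left 1 to 12, up 2 to 2, left 1 to 1 — 4 moves in all.
Check: all required cells visited; 4 ≤ 4 moves.

13 - 12 - 7 - 2 - 1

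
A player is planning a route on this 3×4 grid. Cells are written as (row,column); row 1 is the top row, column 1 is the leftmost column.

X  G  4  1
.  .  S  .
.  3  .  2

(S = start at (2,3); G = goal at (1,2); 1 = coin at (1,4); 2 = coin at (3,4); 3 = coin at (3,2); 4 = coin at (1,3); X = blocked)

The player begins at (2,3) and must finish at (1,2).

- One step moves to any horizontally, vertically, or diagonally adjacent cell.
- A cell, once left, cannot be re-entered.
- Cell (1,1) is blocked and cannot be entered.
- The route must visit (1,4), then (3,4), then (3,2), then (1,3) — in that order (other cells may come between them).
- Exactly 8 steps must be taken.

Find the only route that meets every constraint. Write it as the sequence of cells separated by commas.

(2,3), (1,4), (2,4), (3,4), (3,3), (3,2), (2,2), (1,3), (1,2)

The waypoints must appear in the order (1,4), (3,4), (3,2), (1,3), with no cell reused.
Route from (2,3): up-right to (1,4), 2× down (reaching (3,4)), 2× left (reaching (3,2)), up to (2,2), up-right to (1,3), left to (1,2) — 8 moves in all.
Check: order respected (1 at step 1, 2 at step 3, 3 at step 5, 4 at step 7); 8 moves as required.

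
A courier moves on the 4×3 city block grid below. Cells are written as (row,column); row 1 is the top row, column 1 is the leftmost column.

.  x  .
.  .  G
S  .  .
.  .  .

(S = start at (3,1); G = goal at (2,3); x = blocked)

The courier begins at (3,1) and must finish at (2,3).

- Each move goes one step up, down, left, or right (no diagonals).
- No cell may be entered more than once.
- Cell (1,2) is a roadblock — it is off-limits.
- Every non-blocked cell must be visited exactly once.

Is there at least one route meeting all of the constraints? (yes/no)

no

Cell (1,1) has only one open neighbour but is neither the start nor the goal, so a Hamiltonian route would have to both enter and leave it through the same neighbour — impossible without revisiting.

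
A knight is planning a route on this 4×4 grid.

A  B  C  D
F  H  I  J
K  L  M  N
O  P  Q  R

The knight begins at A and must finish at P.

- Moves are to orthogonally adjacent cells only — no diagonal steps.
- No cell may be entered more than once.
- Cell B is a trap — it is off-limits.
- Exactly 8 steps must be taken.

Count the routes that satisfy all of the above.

8

Need simple routes of exactly 8 moves from A to P (Manhattan distance 4, so 2 moves are spent on a detour and 2 undoing it).
Enumerating: A F K L H I M Q P | A F K L M N R Q P | A F H L M N R Q P | A F H I M L K O P | A F H I M N R Q P | A F H I J N R Q P | A F H I J N M Q P | A F H I J N M L P.
That gives 8 routes.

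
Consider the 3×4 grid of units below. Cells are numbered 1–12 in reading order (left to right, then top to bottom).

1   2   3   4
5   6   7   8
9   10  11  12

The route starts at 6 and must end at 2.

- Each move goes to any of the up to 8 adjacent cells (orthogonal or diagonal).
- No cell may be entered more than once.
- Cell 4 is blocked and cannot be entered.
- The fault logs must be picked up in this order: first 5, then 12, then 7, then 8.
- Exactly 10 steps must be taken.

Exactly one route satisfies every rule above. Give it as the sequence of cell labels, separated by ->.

6 -> 1 -> 5 -> 9 -> 10 -> 11 -> 12 -> 7 -> 8 -> 3 -> 2

The waypoints must appear in the order 5, 12, 7, 8, with no cell reused.
Route from 6: up-left to 1, 2× down (reaching 9), 3× right (reaching 12), up-left to 7, right to 8, up-left to 3, left to 2 — 10 moves in all.
Check: order respected (5 at step 2, 12 at step 6, 7 at step 7, 8 at step 8); 10 moves as required.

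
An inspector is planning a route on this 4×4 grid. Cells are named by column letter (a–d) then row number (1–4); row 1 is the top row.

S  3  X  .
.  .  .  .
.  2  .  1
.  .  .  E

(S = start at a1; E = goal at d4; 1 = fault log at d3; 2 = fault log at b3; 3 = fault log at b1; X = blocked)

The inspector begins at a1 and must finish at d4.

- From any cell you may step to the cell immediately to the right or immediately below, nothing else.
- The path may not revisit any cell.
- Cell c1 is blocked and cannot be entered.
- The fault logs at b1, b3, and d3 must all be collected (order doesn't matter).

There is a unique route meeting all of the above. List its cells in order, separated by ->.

a1 -> b1 -> b2 -> b3 -> c3 -> d3 -> d4

Moves only go right or down, so the column and row indices never decrease.
Route from a1: right to b1, 2× down (reaching b3), 2× right (reaching d3), down to d4 — 6 moves in all.
Check: all required cells visited.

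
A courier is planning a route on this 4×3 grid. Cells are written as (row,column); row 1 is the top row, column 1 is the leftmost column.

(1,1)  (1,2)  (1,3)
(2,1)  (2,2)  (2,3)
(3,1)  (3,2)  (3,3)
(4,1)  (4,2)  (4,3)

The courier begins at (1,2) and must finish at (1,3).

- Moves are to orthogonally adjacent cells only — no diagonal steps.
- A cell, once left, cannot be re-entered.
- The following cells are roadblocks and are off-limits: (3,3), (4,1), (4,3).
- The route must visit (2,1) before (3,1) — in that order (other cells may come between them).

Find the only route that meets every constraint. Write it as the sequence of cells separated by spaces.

The waypoints must appear in the order (2,1), (3,1), with no cell reused.
Route from (1,2): left to (1,1), 2× down (reaching (3,1)), right to (3,2), up to (2,2), right to (2,3), up to (1,3) — 7 moves in all.
Check: order respected ((2,1) at step 2, (3,1) at step 3).

(1,2) (1,1) (2,1) (3,1) (3,2) (2,2) (2,3) (1,3)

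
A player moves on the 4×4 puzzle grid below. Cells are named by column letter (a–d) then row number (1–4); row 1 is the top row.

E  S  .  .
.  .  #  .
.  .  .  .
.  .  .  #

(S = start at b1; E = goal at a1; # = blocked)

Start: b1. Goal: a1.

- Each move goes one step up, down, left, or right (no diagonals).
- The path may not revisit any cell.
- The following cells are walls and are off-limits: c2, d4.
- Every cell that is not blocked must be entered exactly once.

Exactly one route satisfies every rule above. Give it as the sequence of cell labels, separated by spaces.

Need to visit all 14 open cells exactly once, starting at b1 and ending at a1.
Route from b1: right 2 to d1, down 2 to d3, left 1 to c3, down 1 to c4, left 2 to a4, up 1 to a3, right 1 to b3, up 1 to b2, left 1 to a2, up 1 to a1 — 13 moves in all.
Check: all 14 open cells covered.

b1 c1 d1 d2 d3 c3 c4 b4 a4 a3 b3 b2 a2 a1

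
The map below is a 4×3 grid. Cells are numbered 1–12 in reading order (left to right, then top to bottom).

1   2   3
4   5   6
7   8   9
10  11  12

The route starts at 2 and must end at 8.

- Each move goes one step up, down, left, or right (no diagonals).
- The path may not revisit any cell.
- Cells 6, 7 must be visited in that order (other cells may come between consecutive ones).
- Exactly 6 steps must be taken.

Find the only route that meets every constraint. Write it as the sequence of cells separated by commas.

2, 3, 6, 5, 4, 7, 8

The waypoints must appear in the order 6, 7, with no cell reused.
Route from 2: right to 3, down to 6, 2× left (reaching 4), down to 7, right to 8 — 6 moves in all.
Check: order respected (6 at step 2, 7 at step 5); 6 moves as required.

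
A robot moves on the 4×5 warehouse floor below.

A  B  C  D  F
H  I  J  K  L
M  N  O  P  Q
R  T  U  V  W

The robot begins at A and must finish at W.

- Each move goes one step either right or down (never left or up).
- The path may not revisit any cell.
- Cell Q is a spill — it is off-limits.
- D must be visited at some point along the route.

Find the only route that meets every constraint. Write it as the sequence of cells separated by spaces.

Moves only go right or down, so the column and row indices never decrease.
Route from A: 3× right (reaching D), 3× down (reaching V), right to W — 7 moves in all.
Check: all required cells visited.

A B C D K P V W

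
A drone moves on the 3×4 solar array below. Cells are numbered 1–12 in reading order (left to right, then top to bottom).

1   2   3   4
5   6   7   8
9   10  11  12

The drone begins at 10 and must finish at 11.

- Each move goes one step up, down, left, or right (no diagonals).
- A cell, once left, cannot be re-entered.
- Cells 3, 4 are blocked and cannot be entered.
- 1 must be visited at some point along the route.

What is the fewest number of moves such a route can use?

7

Any route passes through 1 somewhere between 10 and 11. Summing Manhattan distances along the two legs (10 → 1 → 11) gives a lower bound of 3 + 4 = 7 moves.
A route of 7 moves achieves this: 10 → 9 → 5 → 1 → 2 → 6 → 7 → 11.
Since 7 matches the lower bound, it is optimal.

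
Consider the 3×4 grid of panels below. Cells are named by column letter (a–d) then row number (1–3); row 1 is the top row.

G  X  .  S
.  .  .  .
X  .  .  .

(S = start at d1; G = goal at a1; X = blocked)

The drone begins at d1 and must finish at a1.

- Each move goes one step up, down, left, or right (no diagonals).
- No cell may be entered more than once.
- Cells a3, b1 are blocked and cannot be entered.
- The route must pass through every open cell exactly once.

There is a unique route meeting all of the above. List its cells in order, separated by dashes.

d1 - c1 - c2 - d2 - d3 - c3 - b3 - b2 - a2 - a1

Need to visit all 10 open cells exactly once, starting at d1 and ending at a1.
Route from d1: left to c1, down to c2, right to d2, down to d3, 2× left (reaching b3), up to b2, left to a2, up to a1 — 9 moves in all.
Check: all 10 open cells covered.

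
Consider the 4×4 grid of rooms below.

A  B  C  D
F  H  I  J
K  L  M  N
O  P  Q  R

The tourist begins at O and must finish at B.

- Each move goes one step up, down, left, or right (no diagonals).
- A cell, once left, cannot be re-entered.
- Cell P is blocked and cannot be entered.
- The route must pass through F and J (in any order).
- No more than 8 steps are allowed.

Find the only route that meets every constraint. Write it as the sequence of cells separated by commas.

O, K, F, H, I, J, D, C, B

The 8-move cap with required stops at F, J leaves no slack for detours.
Route from O: up 2 to F, right 3 to J, up 1 to D, left 2 to B — 8 moves in all.
Check: all required cells visited; 8 ≤ 8 moves.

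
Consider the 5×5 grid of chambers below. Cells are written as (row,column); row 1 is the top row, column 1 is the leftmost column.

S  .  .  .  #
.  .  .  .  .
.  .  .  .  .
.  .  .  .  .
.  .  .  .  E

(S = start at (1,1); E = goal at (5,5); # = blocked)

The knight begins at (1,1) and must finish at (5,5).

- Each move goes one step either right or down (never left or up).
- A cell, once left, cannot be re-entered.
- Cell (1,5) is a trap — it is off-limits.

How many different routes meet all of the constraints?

69

A right/down-only route from (1,1) to (5,5) makes exactly 4 down-moves and 4 right-moves in some order.
With no other constraints that would be C(8,4) = 70 routes.
Subtract routes through each blocked cell (inclusion–exclusion for overlaps): − through (1,5): 1 → 69.
That gives 69 routes.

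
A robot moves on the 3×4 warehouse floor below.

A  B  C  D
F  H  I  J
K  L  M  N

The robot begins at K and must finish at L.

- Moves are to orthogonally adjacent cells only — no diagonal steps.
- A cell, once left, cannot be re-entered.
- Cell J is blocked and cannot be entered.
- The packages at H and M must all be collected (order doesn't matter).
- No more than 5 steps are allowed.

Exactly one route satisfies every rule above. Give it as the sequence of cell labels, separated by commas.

The budget equals the shortest possible length, so every move has to be on a shortest route through the required cells.
Route from K: up 1 to F, right 2 to I, down 1 to M, left 1 to L — 5 moves in all.
Check: all required cells visited; 5 ≤ 5 moves.

K, F, H, I, M, L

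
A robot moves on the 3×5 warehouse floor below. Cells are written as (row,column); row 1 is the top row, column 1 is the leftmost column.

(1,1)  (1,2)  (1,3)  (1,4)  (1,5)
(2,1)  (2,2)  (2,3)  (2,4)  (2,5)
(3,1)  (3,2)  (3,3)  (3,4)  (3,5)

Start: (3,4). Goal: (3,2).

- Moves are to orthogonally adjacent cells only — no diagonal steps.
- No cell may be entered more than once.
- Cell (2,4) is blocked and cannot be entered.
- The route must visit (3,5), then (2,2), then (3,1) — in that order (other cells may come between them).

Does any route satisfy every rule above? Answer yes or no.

One route that works: (3,4) → (3,5) → (2,5) → (1,5) → (1,4) → (1,3) → (2,3) → (2,2) → (2,1) → (3,1) → (3,2).

yes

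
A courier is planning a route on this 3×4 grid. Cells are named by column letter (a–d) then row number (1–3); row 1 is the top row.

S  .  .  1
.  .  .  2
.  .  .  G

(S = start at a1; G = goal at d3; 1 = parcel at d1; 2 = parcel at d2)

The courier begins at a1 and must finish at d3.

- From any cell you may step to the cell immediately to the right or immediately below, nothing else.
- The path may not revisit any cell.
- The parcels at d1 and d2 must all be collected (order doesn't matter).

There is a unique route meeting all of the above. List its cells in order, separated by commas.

Moves only go right or down, so the column and row indices never decrease.
Route from a1: right 3 to d1, down 2 to d3 — 5 moves in all.
Check: all required cells visited.

a1, b1, c1, d1, d2, d3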